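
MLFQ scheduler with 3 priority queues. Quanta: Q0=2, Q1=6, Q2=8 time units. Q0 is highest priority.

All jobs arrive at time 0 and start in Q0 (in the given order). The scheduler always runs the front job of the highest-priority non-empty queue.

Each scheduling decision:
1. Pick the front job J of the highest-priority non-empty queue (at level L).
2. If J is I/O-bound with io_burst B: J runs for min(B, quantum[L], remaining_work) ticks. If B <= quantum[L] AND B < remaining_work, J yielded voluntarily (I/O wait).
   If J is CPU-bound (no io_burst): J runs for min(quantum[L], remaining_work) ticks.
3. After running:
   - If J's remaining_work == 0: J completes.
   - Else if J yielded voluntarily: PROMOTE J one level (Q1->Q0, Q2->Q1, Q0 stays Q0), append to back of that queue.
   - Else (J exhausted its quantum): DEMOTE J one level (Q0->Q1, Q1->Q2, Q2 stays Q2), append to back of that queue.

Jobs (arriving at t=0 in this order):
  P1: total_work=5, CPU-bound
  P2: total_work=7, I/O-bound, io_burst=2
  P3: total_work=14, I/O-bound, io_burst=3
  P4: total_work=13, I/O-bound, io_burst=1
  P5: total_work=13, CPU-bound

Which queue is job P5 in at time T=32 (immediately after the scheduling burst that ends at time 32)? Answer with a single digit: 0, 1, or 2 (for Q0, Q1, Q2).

t=0-2: P1@Q0 runs 2, rem=3, quantum used, demote→Q1. Q0=[P2,P3,P4,P5] Q1=[P1] Q2=[]
t=2-4: P2@Q0 runs 2, rem=5, I/O yield, promote→Q0. Q0=[P3,P4,P5,P2] Q1=[P1] Q2=[]
t=4-6: P3@Q0 runs 2, rem=12, quantum used, demote→Q1. Q0=[P4,P5,P2] Q1=[P1,P3] Q2=[]
t=6-7: P4@Q0 runs 1, rem=12, I/O yield, promote→Q0. Q0=[P5,P2,P4] Q1=[P1,P3] Q2=[]
t=7-9: P5@Q0 runs 2, rem=11, quantum used, demote→Q1. Q0=[P2,P4] Q1=[P1,P3,P5] Q2=[]
t=9-11: P2@Q0 runs 2, rem=3, I/O yield, promote→Q0. Q0=[P4,P2] Q1=[P1,P3,P5] Q2=[]
t=11-12: P4@Q0 runs 1, rem=11, I/O yield, promote→Q0. Q0=[P2,P4] Q1=[P1,P3,P5] Q2=[]
t=12-14: P2@Q0 runs 2, rem=1, I/O yield, promote→Q0. Q0=[P4,P2] Q1=[P1,P3,P5] Q2=[]
t=14-15: P4@Q0 runs 1, rem=10, I/O yield, promote→Q0. Q0=[P2,P4] Q1=[P1,P3,P5] Q2=[]
t=15-16: P2@Q0 runs 1, rem=0, completes. Q0=[P4] Q1=[P1,P3,P5] Q2=[]
t=16-17: P4@Q0 runs 1, rem=9, I/O yield, promote→Q0. Q0=[P4] Q1=[P1,P3,P5] Q2=[]
t=17-18: P4@Q0 runs 1, rem=8, I/O yield, promote→Q0. Q0=[P4] Q1=[P1,P3,P5] Q2=[]
t=18-19: P4@Q0 runs 1, rem=7, I/O yield, promote→Q0. Q0=[P4] Q1=[P1,P3,P5] Q2=[]
t=19-20: P4@Q0 runs 1, rem=6, I/O yield, promote→Q0. Q0=[P4] Q1=[P1,P3,P5] Q2=[]
t=20-21: P4@Q0 runs 1, rem=5, I/O yield, promote→Q0. Q0=[P4] Q1=[P1,P3,P5] Q2=[]
t=21-22: P4@Q0 runs 1, rem=4, I/O yield, promote→Q0. Q0=[P4] Q1=[P1,P3,P5] Q2=[]
t=22-23: P4@Q0 runs 1, rem=3, I/O yield, promote→Q0. Q0=[P4] Q1=[P1,P3,P5] Q2=[]
t=23-24: P4@Q0 runs 1, rem=2, I/O yield, promote→Q0. Q0=[P4] Q1=[P1,P3,P5] Q2=[]
t=24-25: P4@Q0 runs 1, rem=1, I/O yield, promote→Q0. Q0=[P4] Q1=[P1,P3,P5] Q2=[]
t=25-26: P4@Q0 runs 1, rem=0, completes. Q0=[] Q1=[P1,P3,P5] Q2=[]
t=26-29: P1@Q1 runs 3, rem=0, completes. Q0=[] Q1=[P3,P5] Q2=[]
t=29-32: P3@Q1 runs 3, rem=9, I/O yield, promote→Q0. Q0=[P3] Q1=[P5] Q2=[]
t=32-34: P3@Q0 runs 2, rem=7, quantum used, demote→Q1. Q0=[] Q1=[P5,P3] Q2=[]
t=34-40: P5@Q1 runs 6, rem=5, quantum used, demote→Q2. Q0=[] Q1=[P3] Q2=[P5]
t=40-43: P3@Q1 runs 3, rem=4, I/O yield, promote→Q0. Q0=[P3] Q1=[] Q2=[P5]
t=43-45: P3@Q0 runs 2, rem=2, quantum used, demote→Q1. Q0=[] Q1=[P3] Q2=[P5]
t=45-47: P3@Q1 runs 2, rem=0, completes. Q0=[] Q1=[] Q2=[P5]
t=47-52: P5@Q2 runs 5, rem=0, completes. Q0=[] Q1=[] Q2=[]

Answer: 1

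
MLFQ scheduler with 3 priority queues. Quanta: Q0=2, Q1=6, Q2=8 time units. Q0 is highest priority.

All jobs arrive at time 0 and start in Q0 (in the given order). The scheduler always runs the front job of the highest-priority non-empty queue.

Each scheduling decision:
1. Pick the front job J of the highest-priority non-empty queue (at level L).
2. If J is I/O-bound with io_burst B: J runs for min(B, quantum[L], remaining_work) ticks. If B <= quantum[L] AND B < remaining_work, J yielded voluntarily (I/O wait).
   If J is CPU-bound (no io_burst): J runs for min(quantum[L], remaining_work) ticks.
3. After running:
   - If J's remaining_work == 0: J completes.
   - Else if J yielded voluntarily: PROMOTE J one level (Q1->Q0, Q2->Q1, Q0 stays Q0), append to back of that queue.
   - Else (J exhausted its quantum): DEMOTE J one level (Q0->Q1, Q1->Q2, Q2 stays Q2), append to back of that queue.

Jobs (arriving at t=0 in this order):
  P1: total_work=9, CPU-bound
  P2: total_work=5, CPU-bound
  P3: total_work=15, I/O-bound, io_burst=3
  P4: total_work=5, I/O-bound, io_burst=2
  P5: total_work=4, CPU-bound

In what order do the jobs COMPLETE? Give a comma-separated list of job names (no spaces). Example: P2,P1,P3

t=0-2: P1@Q0 runs 2, rem=7, quantum used, demote→Q1. Q0=[P2,P3,P4,P5] Q1=[P1] Q2=[]
t=2-4: P2@Q0 runs 2, rem=3, quantum used, demote→Q1. Q0=[P3,P4,P5] Q1=[P1,P2] Q2=[]
t=4-6: P3@Q0 runs 2, rem=13, quantum used, demote→Q1. Q0=[P4,P5] Q1=[P1,P2,P3] Q2=[]
t=6-8: P4@Q0 runs 2, rem=3, I/O yield, promote→Q0. Q0=[P5,P4] Q1=[P1,P2,P3] Q2=[]
t=8-10: P5@Q0 runs 2, rem=2, quantum used, demote→Q1. Q0=[P4] Q1=[P1,P2,P3,P5] Q2=[]
t=10-12: P4@Q0 runs 2, rem=1, I/O yield, promote→Q0. Q0=[P4] Q1=[P1,P2,P3,P5] Q2=[]
t=12-13: P4@Q0 runs 1, rem=0, completes. Q0=[] Q1=[P1,P2,P3,P5] Q2=[]
t=13-19: P1@Q1 runs 6, rem=1, quantum used, demote→Q2. Q0=[] Q1=[P2,P3,P5] Q2=[P1]
t=19-22: P2@Q1 runs 3, rem=0, completes. Q0=[] Q1=[P3,P5] Q2=[P1]
t=22-25: P3@Q1 runs 3, rem=10, I/O yield, promote→Q0. Q0=[P3] Q1=[P5] Q2=[P1]
t=25-27: P3@Q0 runs 2, rem=8, quantum used, demote→Q1. Q0=[] Q1=[P5,P3] Q2=[P1]
t=27-29: P5@Q1 runs 2, rem=0, completes. Q0=[] Q1=[P3] Q2=[P1]
t=29-32: P3@Q1 runs 3, rem=5, I/O yield, promote→Q0. Q0=[P3] Q1=[] Q2=[P1]
t=32-34: P3@Q0 runs 2, rem=3, quantum used, demote→Q1. Q0=[] Q1=[P3] Q2=[P1]
t=34-37: P3@Q1 runs 3, rem=0, completes. Q0=[] Q1=[] Q2=[P1]
t=37-38: P1@Q2 runs 1, rem=0, completes. Q0=[] Q1=[] Q2=[]

Answer: P4,P2,P5,P3,P1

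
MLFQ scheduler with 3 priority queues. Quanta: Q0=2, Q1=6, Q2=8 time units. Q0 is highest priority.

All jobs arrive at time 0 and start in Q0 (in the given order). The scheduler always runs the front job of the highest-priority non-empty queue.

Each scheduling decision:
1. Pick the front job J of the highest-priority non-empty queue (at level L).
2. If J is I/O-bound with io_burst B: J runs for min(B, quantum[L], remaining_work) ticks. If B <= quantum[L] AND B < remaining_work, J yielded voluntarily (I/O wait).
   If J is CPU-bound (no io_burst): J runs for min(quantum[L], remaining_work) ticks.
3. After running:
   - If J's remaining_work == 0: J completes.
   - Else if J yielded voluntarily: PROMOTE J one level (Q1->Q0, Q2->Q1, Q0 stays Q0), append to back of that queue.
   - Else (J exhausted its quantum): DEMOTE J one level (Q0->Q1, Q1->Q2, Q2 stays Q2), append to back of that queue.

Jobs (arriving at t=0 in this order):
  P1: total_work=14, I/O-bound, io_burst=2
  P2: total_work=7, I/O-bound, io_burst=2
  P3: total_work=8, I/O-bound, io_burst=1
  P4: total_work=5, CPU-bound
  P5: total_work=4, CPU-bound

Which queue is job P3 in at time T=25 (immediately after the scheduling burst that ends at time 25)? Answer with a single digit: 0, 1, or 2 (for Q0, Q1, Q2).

Answer: 0

Derivation:
t=0-2: P1@Q0 runs 2, rem=12, I/O yield, promote→Q0. Q0=[P2,P3,P4,P5,P1] Q1=[] Q2=[]
t=2-4: P2@Q0 runs 2, rem=5, I/O yield, promote→Q0. Q0=[P3,P4,P5,P1,P2] Q1=[] Q2=[]
t=4-5: P3@Q0 runs 1, rem=7, I/O yield, promote→Q0. Q0=[P4,P5,P1,P2,P3] Q1=[] Q2=[]
t=5-7: P4@Q0 runs 2, rem=3, quantum used, demote→Q1. Q0=[P5,P1,P2,P3] Q1=[P4] Q2=[]
t=7-9: P5@Q0 runs 2, rem=2, quantum used, demote→Q1. Q0=[P1,P2,P3] Q1=[P4,P5] Q2=[]
t=9-11: P1@Q0 runs 2, rem=10, I/O yield, promote→Q0. Q0=[P2,P3,P1] Q1=[P4,P5] Q2=[]
t=11-13: P2@Q0 runs 2, rem=3, I/O yield, promote→Q0. Q0=[P3,P1,P2] Q1=[P4,P5] Q2=[]
t=13-14: P3@Q0 runs 1, rem=6, I/O yield, promote→Q0. Q0=[P1,P2,P3] Q1=[P4,P5] Q2=[]
t=14-16: P1@Q0 runs 2, rem=8, I/O yield, promote→Q0. Q0=[P2,P3,P1] Q1=[P4,P5] Q2=[]
t=16-18: P2@Q0 runs 2, rem=1, I/O yield, promote→Q0. Q0=[P3,P1,P2] Q1=[P4,P5] Q2=[]
t=18-19: P3@Q0 runs 1, rem=5, I/O yield, promote→Q0. Q0=[P1,P2,P3] Q1=[P4,P5] Q2=[]
t=19-21: P1@Q0 runs 2, rem=6, I/O yield, promote→Q0. Q0=[P2,P3,P1] Q1=[P4,P5] Q2=[]
t=21-22: P2@Q0 runs 1, rem=0, completes. Q0=[P3,P1] Q1=[P4,P5] Q2=[]
t=22-23: P3@Q0 runs 1, rem=4, I/O yield, promote→Q0. Q0=[P1,P3] Q1=[P4,P5] Q2=[]
t=23-25: P1@Q0 runs 2, rem=4, I/O yield, promote→Q0. Q0=[P3,P1] Q1=[P4,P5] Q2=[]
t=25-26: P3@Q0 runs 1, rem=3, I/O yield, promote→Q0. Q0=[P1,P3] Q1=[P4,P5] Q2=[]
t=26-28: P1@Q0 runs 2, rem=2, I/O yield, promote→Q0. Q0=[P3,P1] Q1=[P4,P5] Q2=[]
t=28-29: P3@Q0 runs 1, rem=2, I/O yield, promote→Q0. Q0=[P1,P3] Q1=[P4,P5] Q2=[]
t=29-31: P1@Q0 runs 2, rem=0, completes. Q0=[P3] Q1=[P4,P5] Q2=[]
t=31-32: P3@Q0 runs 1, rem=1, I/O yield, promote→Q0. Q0=[P3] Q1=[P4,P5] Q2=[]
t=32-33: P3@Q0 runs 1, rem=0, completes. Q0=[] Q1=[P4,P5] Q2=[]
t=33-36: P4@Q1 runs 3, rem=0, completes. Q0=[] Q1=[P5] Q2=[]
t=36-38: P5@Q1 runs 2, rem=0, completes. Q0=[] Q1=[] Q2=[]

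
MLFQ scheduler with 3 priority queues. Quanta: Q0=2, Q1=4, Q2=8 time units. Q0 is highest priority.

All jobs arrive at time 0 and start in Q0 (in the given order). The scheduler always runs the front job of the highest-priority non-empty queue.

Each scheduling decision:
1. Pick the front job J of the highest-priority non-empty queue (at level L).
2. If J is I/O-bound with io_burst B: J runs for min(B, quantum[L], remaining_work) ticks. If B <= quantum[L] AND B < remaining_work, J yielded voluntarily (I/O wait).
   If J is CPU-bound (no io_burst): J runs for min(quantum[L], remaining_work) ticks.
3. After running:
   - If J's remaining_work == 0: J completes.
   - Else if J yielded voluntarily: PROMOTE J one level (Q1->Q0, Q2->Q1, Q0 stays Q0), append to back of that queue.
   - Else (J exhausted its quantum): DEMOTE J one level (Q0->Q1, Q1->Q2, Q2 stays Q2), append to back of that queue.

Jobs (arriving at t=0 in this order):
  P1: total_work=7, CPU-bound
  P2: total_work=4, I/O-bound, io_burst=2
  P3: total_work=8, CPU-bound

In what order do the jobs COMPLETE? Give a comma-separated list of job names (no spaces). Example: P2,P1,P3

t=0-2: P1@Q0 runs 2, rem=5, quantum used, demote→Q1. Q0=[P2,P3] Q1=[P1] Q2=[]
t=2-4: P2@Q0 runs 2, rem=2, I/O yield, promote→Q0. Q0=[P3,P2] Q1=[P1] Q2=[]
t=4-6: P3@Q0 runs 2, rem=6, quantum used, demote→Q1. Q0=[P2] Q1=[P1,P3] Q2=[]
t=6-8: P2@Q0 runs 2, rem=0, completes. Q0=[] Q1=[P1,P3] Q2=[]
t=8-12: P1@Q1 runs 4, rem=1, quantum used, demote→Q2. Q0=[] Q1=[P3] Q2=[P1]
t=12-16: P3@Q1 runs 4, rem=2, quantum used, demote→Q2. Q0=[] Q1=[] Q2=[P1,P3]
t=16-17: P1@Q2 runs 1, rem=0, completes. Q0=[] Q1=[] Q2=[P3]
t=17-19: P3@Q2 runs 2, rem=0, completes. Q0=[] Q1=[] Q2=[]

Answer: P2,P1,P3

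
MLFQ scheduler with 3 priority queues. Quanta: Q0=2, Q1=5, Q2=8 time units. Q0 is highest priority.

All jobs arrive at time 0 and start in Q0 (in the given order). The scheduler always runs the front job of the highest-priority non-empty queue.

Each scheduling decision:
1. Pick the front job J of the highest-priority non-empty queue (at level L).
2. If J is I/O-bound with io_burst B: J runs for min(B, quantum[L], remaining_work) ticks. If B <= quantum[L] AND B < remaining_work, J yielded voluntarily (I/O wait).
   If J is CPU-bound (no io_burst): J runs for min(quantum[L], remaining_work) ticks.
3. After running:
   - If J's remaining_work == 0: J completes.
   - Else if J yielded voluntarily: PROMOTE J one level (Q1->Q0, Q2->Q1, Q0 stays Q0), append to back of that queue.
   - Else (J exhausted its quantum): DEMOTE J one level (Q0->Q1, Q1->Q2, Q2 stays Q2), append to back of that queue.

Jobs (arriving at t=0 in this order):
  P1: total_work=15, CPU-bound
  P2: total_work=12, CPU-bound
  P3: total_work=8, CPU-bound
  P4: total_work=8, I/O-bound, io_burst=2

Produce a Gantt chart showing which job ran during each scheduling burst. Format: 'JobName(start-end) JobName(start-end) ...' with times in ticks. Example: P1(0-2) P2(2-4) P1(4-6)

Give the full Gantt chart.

Answer: P1(0-2) P2(2-4) P3(4-6) P4(6-8) P4(8-10) P4(10-12) P4(12-14) P1(14-19) P2(19-24) P3(24-29) P1(29-37) P2(37-42) P3(42-43)

Derivation:
t=0-2: P1@Q0 runs 2, rem=13, quantum used, demote→Q1. Q0=[P2,P3,P4] Q1=[P1] Q2=[]
t=2-4: P2@Q0 runs 2, rem=10, quantum used, demote→Q1. Q0=[P3,P4] Q1=[P1,P2] Q2=[]
t=4-6: P3@Q0 runs 2, rem=6, quantum used, demote→Q1. Q0=[P4] Q1=[P1,P2,P3] Q2=[]
t=6-8: P4@Q0 runs 2, rem=6, I/O yield, promote→Q0. Q0=[P4] Q1=[P1,P2,P3] Q2=[]
t=8-10: P4@Q0 runs 2, rem=4, I/O yield, promote→Q0. Q0=[P4] Q1=[P1,P2,P3] Q2=[]
t=10-12: P4@Q0 runs 2, rem=2, I/O yield, promote→Q0. Q0=[P4] Q1=[P1,P2,P3] Q2=[]
t=12-14: P4@Q0 runs 2, rem=0, completes. Q0=[] Q1=[P1,P2,P3] Q2=[]
t=14-19: P1@Q1 runs 5, rem=8, quantum used, demote→Q2. Q0=[] Q1=[P2,P3] Q2=[P1]
t=19-24: P2@Q1 runs 5, rem=5, quantum used, demote→Q2. Q0=[] Q1=[P3] Q2=[P1,P2]
t=24-29: P3@Q1 runs 5, rem=1, quantum used, demote→Q2. Q0=[] Q1=[] Q2=[P1,P2,P3]
t=29-37: P1@Q2 runs 8, rem=0, completes. Q0=[] Q1=[] Q2=[P2,P3]
t=37-42: P2@Q2 runs 5, rem=0, completes. Q0=[] Q1=[] Q2=[P3]
t=42-43: P3@Q2 runs 1, rem=0, completes. Q0=[] Q1=[] Q2=[]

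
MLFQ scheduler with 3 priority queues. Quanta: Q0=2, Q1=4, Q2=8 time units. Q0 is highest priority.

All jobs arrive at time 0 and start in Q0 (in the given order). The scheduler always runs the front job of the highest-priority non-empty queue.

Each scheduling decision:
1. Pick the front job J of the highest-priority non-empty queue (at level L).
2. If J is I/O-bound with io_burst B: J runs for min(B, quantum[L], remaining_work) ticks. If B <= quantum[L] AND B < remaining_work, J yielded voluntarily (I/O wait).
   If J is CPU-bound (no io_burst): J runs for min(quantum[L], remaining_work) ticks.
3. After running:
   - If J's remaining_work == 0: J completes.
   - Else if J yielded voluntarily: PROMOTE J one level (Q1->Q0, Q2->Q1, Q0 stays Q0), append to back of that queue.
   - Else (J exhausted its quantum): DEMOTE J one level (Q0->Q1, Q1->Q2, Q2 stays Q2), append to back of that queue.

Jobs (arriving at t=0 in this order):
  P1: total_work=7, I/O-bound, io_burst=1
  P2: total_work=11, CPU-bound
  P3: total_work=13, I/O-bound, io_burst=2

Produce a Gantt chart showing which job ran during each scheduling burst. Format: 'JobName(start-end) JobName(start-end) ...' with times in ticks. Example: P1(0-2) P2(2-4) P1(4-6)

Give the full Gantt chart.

Answer: P1(0-1) P2(1-3) P3(3-5) P1(5-6) P3(6-8) P1(8-9) P3(9-11) P1(11-12) P3(12-14) P1(14-15) P3(15-17) P1(17-18) P3(18-20) P1(20-21) P3(21-22) P2(22-26) P2(26-31)

Derivation:
t=0-1: P1@Q0 runs 1, rem=6, I/O yield, promote→Q0. Q0=[P2,P3,P1] Q1=[] Q2=[]
t=1-3: P2@Q0 runs 2, rem=9, quantum used, demote→Q1. Q0=[P3,P1] Q1=[P2] Q2=[]
t=3-5: P3@Q0 runs 2, rem=11, I/O yield, promote→Q0. Q0=[P1,P3] Q1=[P2] Q2=[]
t=5-6: P1@Q0 runs 1, rem=5, I/O yield, promote→Q0. Q0=[P3,P1] Q1=[P2] Q2=[]
t=6-8: P3@Q0 runs 2, rem=9, I/O yield, promote→Q0. Q0=[P1,P3] Q1=[P2] Q2=[]
t=8-9: P1@Q0 runs 1, rem=4, I/O yield, promote→Q0. Q0=[P3,P1] Q1=[P2] Q2=[]
t=9-11: P3@Q0 runs 2, rem=7, I/O yield, promote→Q0. Q0=[P1,P3] Q1=[P2] Q2=[]
t=11-12: P1@Q0 runs 1, rem=3, I/O yield, promote→Q0. Q0=[P3,P1] Q1=[P2] Q2=[]
t=12-14: P3@Q0 runs 2, rem=5, I/O yield, promote→Q0. Q0=[P1,P3] Q1=[P2] Q2=[]
t=14-15: P1@Q0 runs 1, rem=2, I/O yield, promote→Q0. Q0=[P3,P1] Q1=[P2] Q2=[]
t=15-17: P3@Q0 runs 2, rem=3, I/O yield, promote→Q0. Q0=[P1,P3] Q1=[P2] Q2=[]
t=17-18: P1@Q0 runs 1, rem=1, I/O yield, promote→Q0. Q0=[P3,P1] Q1=[P2] Q2=[]
t=18-20: P3@Q0 runs 2, rem=1, I/O yield, promote→Q0. Q0=[P1,P3] Q1=[P2] Q2=[]
t=20-21: P1@Q0 runs 1, rem=0, completes. Q0=[P3] Q1=[P2] Q2=[]
t=21-22: P3@Q0 runs 1, rem=0, completes. Q0=[] Q1=[P2] Q2=[]
t=22-26: P2@Q1 runs 4, rem=5, quantum used, demote→Q2. Q0=[] Q1=[] Q2=[P2]
t=26-31: P2@Q2 runs 5, rem=0, completes. Q0=[] Q1=[] Q2=[]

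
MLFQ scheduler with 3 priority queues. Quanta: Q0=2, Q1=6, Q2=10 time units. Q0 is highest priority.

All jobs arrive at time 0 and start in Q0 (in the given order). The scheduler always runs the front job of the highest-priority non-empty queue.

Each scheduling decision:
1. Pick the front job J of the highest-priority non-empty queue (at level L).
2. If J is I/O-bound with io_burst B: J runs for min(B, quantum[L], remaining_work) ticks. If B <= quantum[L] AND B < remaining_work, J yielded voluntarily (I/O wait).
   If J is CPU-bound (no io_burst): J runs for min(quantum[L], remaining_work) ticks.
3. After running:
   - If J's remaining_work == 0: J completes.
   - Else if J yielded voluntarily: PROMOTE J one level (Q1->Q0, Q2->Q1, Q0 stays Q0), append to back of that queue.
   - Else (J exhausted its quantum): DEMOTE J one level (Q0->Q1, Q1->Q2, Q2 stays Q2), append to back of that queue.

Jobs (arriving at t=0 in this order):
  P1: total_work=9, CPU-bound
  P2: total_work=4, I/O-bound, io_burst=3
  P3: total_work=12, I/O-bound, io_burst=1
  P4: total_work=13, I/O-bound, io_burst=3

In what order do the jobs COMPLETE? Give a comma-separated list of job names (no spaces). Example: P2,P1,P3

Answer: P3,P2,P4,P1

Derivation:
t=0-2: P1@Q0 runs 2, rem=7, quantum used, demote→Q1. Q0=[P2,P3,P4] Q1=[P1] Q2=[]
t=2-4: P2@Q0 runs 2, rem=2, quantum used, demote→Q1. Q0=[P3,P4] Q1=[P1,P2] Q2=[]
t=4-5: P3@Q0 runs 1, rem=11, I/O yield, promote→Q0. Q0=[P4,P3] Q1=[P1,P2] Q2=[]
t=5-7: P4@Q0 runs 2, rem=11, quantum used, demote→Q1. Q0=[P3] Q1=[P1,P2,P4] Q2=[]
t=7-8: P3@Q0 runs 1, rem=10, I/O yield, promote→Q0. Q0=[P3] Q1=[P1,P2,P4] Q2=[]
t=8-9: P3@Q0 runs 1, rem=9, I/O yield, promote→Q0. Q0=[P3] Q1=[P1,P2,P4] Q2=[]
t=9-10: P3@Q0 runs 1, rem=8, I/O yield, promote→Q0. Q0=[P3] Q1=[P1,P2,P4] Q2=[]
t=10-11: P3@Q0 runs 1, rem=7, I/O yield, promote→Q0. Q0=[P3] Q1=[P1,P2,P4] Q2=[]
t=11-12: P3@Q0 runs 1, rem=6, I/O yield, promote→Q0. Q0=[P3] Q1=[P1,P2,P4] Q2=[]
t=12-13: P3@Q0 runs 1, rem=5, I/O yield, promote→Q0. Q0=[P3] Q1=[P1,P2,P4] Q2=[]
t=13-14: P3@Q0 runs 1, rem=4, I/O yield, promote→Q0. Q0=[P3] Q1=[P1,P2,P4] Q2=[]
t=14-15: P3@Q0 runs 1, rem=3, I/O yield, promote→Q0. Q0=[P3] Q1=[P1,P2,P4] Q2=[]
t=15-16: P3@Q0 runs 1, rem=2, I/O yield, promote→Q0. Q0=[P3] Q1=[P1,P2,P4] Q2=[]
t=16-17: P3@Q0 runs 1, rem=1, I/O yield, promote→Q0. Q0=[P3] Q1=[P1,P2,P4] Q2=[]
t=17-18: P3@Q0 runs 1, rem=0, completes. Q0=[] Q1=[P1,P2,P4] Q2=[]
t=18-24: P1@Q1 runs 6, rem=1, quantum used, demote→Q2. Q0=[] Q1=[P2,P4] Q2=[P1]
t=24-26: P2@Q1 runs 2, rem=0, completes. Q0=[] Q1=[P4] Q2=[P1]
t=26-29: P4@Q1 runs 3, rem=8, I/O yield, promote→Q0. Q0=[P4] Q1=[] Q2=[P1]
t=29-31: P4@Q0 runs 2, rem=6, quantum used, demote→Q1. Q0=[] Q1=[P4] Q2=[P1]
t=31-34: P4@Q1 runs 3, rem=3, I/O yield, promote→Q0. Q0=[P4] Q1=[] Q2=[P1]
t=34-36: P4@Q0 runs 2, rem=1, quantum used, demote→Q1. Q0=[] Q1=[P4] Q2=[P1]
t=36-37: P4@Q1 runs 1, rem=0, completes. Q0=[] Q1=[] Q2=[P1]
t=37-38: P1@Q2 runs 1, rem=0, completes. Q0=[] Q1=[] Q2=[]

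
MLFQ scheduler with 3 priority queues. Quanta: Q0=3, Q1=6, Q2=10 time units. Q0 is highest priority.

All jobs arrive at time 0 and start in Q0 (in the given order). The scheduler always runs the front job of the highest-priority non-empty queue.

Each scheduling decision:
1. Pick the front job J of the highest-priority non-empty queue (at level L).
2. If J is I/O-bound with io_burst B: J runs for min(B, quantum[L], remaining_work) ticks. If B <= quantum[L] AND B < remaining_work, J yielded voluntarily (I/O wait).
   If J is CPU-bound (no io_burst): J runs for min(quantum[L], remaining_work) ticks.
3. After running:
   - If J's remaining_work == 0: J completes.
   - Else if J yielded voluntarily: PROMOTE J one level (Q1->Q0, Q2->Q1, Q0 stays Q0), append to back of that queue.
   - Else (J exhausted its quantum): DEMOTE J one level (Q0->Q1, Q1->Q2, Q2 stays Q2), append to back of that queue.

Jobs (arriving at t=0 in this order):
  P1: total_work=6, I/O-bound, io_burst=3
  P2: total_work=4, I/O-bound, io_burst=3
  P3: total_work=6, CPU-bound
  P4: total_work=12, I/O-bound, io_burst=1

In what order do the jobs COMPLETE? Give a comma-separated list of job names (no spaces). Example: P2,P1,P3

t=0-3: P1@Q0 runs 3, rem=3, I/O yield, promote→Q0. Q0=[P2,P3,P4,P1] Q1=[] Q2=[]
t=3-6: P2@Q0 runs 3, rem=1, I/O yield, promote→Q0. Q0=[P3,P4,P1,P2] Q1=[] Q2=[]
t=6-9: P3@Q0 runs 3, rem=3, quantum used, demote→Q1. Q0=[P4,P1,P2] Q1=[P3] Q2=[]
t=9-10: P4@Q0 runs 1, rem=11, I/O yield, promote→Q0. Q0=[P1,P2,P4] Q1=[P3] Q2=[]
t=10-13: P1@Q0 runs 3, rem=0, completes. Q0=[P2,P4] Q1=[P3] Q2=[]
t=13-14: P2@Q0 runs 1, rem=0, completes. Q0=[P4] Q1=[P3] Q2=[]
t=14-15: P4@Q0 runs 1, rem=10, I/O yield, promote→Q0. Q0=[P4] Q1=[P3] Q2=[]
t=15-16: P4@Q0 runs 1, rem=9, I/O yield, promote→Q0. Q0=[P4] Q1=[P3] Q2=[]
t=16-17: P4@Q0 runs 1, rem=8, I/O yield, promote→Q0. Q0=[P4] Q1=[P3] Q2=[]
t=17-18: P4@Q0 runs 1, rem=7, I/O yield, promote→Q0. Q0=[P4] Q1=[P3] Q2=[]
t=18-19: P4@Q0 runs 1, rem=6, I/O yield, promote→Q0. Q0=[P4] Q1=[P3] Q2=[]
t=19-20: P4@Q0 runs 1, rem=5, I/O yield, promote→Q0. Q0=[P4] Q1=[P3] Q2=[]
t=20-21: P4@Q0 runs 1, rem=4, I/O yield, promote→Q0. Q0=[P4] Q1=[P3] Q2=[]
t=21-22: P4@Q0 runs 1, rem=3, I/O yield, promote→Q0. Q0=[P4] Q1=[P3] Q2=[]
t=22-23: P4@Q0 runs 1, rem=2, I/O yield, promote→Q0. Q0=[P4] Q1=[P3] Q2=[]
t=23-24: P4@Q0 runs 1, rem=1, I/O yield, promote→Q0. Q0=[P4] Q1=[P3] Q2=[]
t=24-25: P4@Q0 runs 1, rem=0, completes. Q0=[] Q1=[P3] Q2=[]
t=25-28: P3@Q1 runs 3, rem=0, completes. Q0=[] Q1=[] Q2=[]

Answer: P1,P2,P4,P3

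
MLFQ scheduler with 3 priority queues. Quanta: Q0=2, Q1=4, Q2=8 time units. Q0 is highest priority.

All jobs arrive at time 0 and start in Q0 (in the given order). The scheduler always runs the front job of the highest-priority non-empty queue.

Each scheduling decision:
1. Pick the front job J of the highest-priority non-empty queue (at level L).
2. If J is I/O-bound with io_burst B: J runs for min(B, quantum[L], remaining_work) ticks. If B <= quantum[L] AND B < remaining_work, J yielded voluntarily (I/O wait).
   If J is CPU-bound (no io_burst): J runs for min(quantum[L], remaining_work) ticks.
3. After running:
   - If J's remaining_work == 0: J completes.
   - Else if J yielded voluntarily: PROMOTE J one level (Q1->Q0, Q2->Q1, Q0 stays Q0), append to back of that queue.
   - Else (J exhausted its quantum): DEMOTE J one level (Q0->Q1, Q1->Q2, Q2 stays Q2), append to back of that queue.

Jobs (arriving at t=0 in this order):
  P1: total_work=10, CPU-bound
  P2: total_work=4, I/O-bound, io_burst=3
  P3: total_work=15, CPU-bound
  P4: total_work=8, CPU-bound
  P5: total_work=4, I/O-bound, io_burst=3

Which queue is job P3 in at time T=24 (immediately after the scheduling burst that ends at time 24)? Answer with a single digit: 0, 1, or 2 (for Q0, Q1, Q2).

Answer: 2

Derivation:
t=0-2: P1@Q0 runs 2, rem=8, quantum used, demote→Q1. Q0=[P2,P3,P4,P5] Q1=[P1] Q2=[]
t=2-4: P2@Q0 runs 2, rem=2, quantum used, demote→Q1. Q0=[P3,P4,P5] Q1=[P1,P2] Q2=[]
t=4-6: P3@Q0 runs 2, rem=13, quantum used, demote→Q1. Q0=[P4,P5] Q1=[P1,P2,P3] Q2=[]
t=6-8: P4@Q0 runs 2, rem=6, quantum used, demote→Q1. Q0=[P5] Q1=[P1,P2,P3,P4] Q2=[]
t=8-10: P5@Q0 runs 2, rem=2, quantum used, demote→Q1. Q0=[] Q1=[P1,P2,P3,P4,P5] Q2=[]
t=10-14: P1@Q1 runs 4, rem=4, quantum used, demote→Q2. Q0=[] Q1=[P2,P3,P4,P5] Q2=[P1]
t=14-16: P2@Q1 runs 2, rem=0, completes. Q0=[] Q1=[P3,P4,P5] Q2=[P1]
t=16-20: P3@Q1 runs 4, rem=9, quantum used, demote→Q2. Q0=[] Q1=[P4,P5] Q2=[P1,P3]
t=20-24: P4@Q1 runs 4, rem=2, quantum used, demote→Q2. Q0=[] Q1=[P5] Q2=[P1,P3,P4]
t=24-26: P5@Q1 runs 2, rem=0, completes. Q0=[] Q1=[] Q2=[P1,P3,P4]
t=26-30: P1@Q2 runs 4, rem=0, completes. Q0=[] Q1=[] Q2=[P3,P4]
t=30-38: P3@Q2 runs 8, rem=1, quantum used, demote→Q2. Q0=[] Q1=[] Q2=[P4,P3]
t=38-40: P4@Q2 runs 2, rem=0, completes. Q0=[] Q1=[] Q2=[P3]
t=40-41: P3@Q2 runs 1, rem=0, completes. Q0=[] Q1=[] Q2=[]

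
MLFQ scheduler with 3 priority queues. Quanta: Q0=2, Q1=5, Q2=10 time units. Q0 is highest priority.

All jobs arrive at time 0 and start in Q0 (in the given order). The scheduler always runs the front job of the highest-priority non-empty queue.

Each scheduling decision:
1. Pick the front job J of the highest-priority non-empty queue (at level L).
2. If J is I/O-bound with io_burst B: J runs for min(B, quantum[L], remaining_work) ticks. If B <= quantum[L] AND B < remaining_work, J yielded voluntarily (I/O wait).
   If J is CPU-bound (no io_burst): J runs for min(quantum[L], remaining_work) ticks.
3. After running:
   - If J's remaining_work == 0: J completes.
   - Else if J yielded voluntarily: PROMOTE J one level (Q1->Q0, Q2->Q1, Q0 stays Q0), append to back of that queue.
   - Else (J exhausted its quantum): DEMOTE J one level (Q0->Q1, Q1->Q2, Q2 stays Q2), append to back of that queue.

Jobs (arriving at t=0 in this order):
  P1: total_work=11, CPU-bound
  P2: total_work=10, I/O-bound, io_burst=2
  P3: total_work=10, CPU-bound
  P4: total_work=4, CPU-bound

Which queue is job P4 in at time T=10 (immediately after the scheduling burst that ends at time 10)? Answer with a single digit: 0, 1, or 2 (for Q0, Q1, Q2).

Answer: 1

Derivation:
t=0-2: P1@Q0 runs 2, rem=9, quantum used, demote→Q1. Q0=[P2,P3,P4] Q1=[P1] Q2=[]
t=2-4: P2@Q0 runs 2, rem=8, I/O yield, promote→Q0. Q0=[P3,P4,P2] Q1=[P1] Q2=[]
t=4-6: P3@Q0 runs 2, rem=8, quantum used, demote→Q1. Q0=[P4,P2] Q1=[P1,P3] Q2=[]
t=6-8: P4@Q0 runs 2, rem=2, quantum used, demote→Q1. Q0=[P2] Q1=[P1,P3,P4] Q2=[]
t=8-10: P2@Q0 runs 2, rem=6, I/O yield, promote→Q0. Q0=[P2] Q1=[P1,P3,P4] Q2=[]
t=10-12: P2@Q0 runs 2, rem=4, I/O yield, promote→Q0. Q0=[P2] Q1=[P1,P3,P4] Q2=[]
t=12-14: P2@Q0 runs 2, rem=2, I/O yield, promote→Q0. Q0=[P2] Q1=[P1,P3,P4] Q2=[]
t=14-16: P2@Q0 runs 2, rem=0, completes. Q0=[] Q1=[P1,P3,P4] Q2=[]
t=16-21: P1@Q1 runs 5, rem=4, quantum used, demote→Q2. Q0=[] Q1=[P3,P4] Q2=[P1]
t=21-26: P3@Q1 runs 5, rem=3, quantum used, demote→Q2. Q0=[] Q1=[P4] Q2=[P1,P3]
t=26-28: P4@Q1 runs 2, rem=0, completes. Q0=[] Q1=[] Q2=[P1,P3]
t=28-32: P1@Q2 runs 4, rem=0, completes. Q0=[] Q1=[] Q2=[P3]
t=32-35: P3@Q2 runs 3, rem=0, completes. Q0=[] Q1=[] Q2=[]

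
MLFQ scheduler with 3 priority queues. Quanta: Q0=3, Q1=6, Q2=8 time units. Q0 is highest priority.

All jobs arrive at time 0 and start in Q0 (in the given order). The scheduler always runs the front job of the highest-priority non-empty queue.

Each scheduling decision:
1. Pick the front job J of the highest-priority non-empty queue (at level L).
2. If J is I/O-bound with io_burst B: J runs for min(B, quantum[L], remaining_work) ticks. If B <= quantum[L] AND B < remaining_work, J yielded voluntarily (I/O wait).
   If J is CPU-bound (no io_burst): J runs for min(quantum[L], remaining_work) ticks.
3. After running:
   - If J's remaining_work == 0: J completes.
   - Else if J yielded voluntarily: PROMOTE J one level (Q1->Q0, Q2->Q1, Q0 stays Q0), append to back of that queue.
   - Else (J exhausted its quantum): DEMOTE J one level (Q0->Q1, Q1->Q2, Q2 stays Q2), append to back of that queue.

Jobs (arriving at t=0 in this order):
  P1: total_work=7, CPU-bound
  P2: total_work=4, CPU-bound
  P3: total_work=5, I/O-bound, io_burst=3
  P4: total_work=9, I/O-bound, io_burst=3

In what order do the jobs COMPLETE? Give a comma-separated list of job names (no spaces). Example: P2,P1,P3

Answer: P3,P4,P1,P2

Derivation:
t=0-3: P1@Q0 runs 3, rem=4, quantum used, demote→Q1. Q0=[P2,P3,P4] Q1=[P1] Q2=[]
t=3-6: P2@Q0 runs 3, rem=1, quantum used, demote→Q1. Q0=[P3,P4] Q1=[P1,P2] Q2=[]
t=6-9: P3@Q0 runs 3, rem=2, I/O yield, promote→Q0. Q0=[P4,P3] Q1=[P1,P2] Q2=[]
t=9-12: P4@Q0 runs 3, rem=6, I/O yield, promote→Q0. Q0=[P3,P4] Q1=[P1,P2] Q2=[]
t=12-14: P3@Q0 runs 2, rem=0, completes. Q0=[P4] Q1=[P1,P2] Q2=[]
t=14-17: P4@Q0 runs 3, rem=3, I/O yield, promote→Q0. Q0=[P4] Q1=[P1,P2] Q2=[]
t=17-20: P4@Q0 runs 3, rem=0, completes. Q0=[] Q1=[P1,P2] Q2=[]
t=20-24: P1@Q1 runs 4, rem=0, completes. Q0=[] Q1=[P2] Q2=[]
t=24-25: P2@Q1 runs 1, rem=0, completes. Q0=[] Q1=[] Q2=[]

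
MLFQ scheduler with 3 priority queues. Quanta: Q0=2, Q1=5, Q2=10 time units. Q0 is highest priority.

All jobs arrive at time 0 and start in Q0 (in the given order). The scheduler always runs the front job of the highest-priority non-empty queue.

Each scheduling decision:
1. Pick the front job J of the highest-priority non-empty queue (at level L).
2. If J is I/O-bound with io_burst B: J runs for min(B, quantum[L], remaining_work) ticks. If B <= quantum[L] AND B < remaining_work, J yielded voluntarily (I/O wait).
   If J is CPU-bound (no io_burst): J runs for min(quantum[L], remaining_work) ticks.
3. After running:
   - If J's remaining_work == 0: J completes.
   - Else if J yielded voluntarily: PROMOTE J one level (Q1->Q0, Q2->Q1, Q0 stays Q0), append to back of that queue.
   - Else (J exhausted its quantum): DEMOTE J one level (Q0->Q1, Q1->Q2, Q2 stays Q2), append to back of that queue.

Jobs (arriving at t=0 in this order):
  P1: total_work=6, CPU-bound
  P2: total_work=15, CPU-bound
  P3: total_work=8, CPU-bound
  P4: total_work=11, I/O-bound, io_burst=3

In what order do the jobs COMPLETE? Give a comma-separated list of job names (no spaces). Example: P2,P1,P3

t=0-2: P1@Q0 runs 2, rem=4, quantum used, demote→Q1. Q0=[P2,P3,P4] Q1=[P1] Q2=[]
t=2-4: P2@Q0 runs 2, rem=13, quantum used, demote→Q1. Q0=[P3,P4] Q1=[P1,P2] Q2=[]
t=4-6: P3@Q0 runs 2, rem=6, quantum used, demote→Q1. Q0=[P4] Q1=[P1,P2,P3] Q2=[]
t=6-8: P4@Q0 runs 2, rem=9, quantum used, demote→Q1. Q0=[] Q1=[P1,P2,P3,P4] Q2=[]
t=8-12: P1@Q1 runs 4, rem=0, completes. Q0=[] Q1=[P2,P3,P4] Q2=[]
t=12-17: P2@Q1 runs 5, rem=8, quantum used, demote→Q2. Q0=[] Q1=[P3,P4] Q2=[P2]
t=17-22: P3@Q1 runs 5, rem=1, quantum used, demote→Q2. Q0=[] Q1=[P4] Q2=[P2,P3]
t=22-25: P4@Q1 runs 3, rem=6, I/O yield, promote→Q0. Q0=[P4] Q1=[] Q2=[P2,P3]
t=25-27: P4@Q0 runs 2, rem=4, quantum used, demote→Q1. Q0=[] Q1=[P4] Q2=[P2,P3]
t=27-30: P4@Q1 runs 3, rem=1, I/O yield, promote→Q0. Q0=[P4] Q1=[] Q2=[P2,P3]
t=30-31: P4@Q0 runs 1, rem=0, completes. Q0=[] Q1=[] Q2=[P2,P3]
t=31-39: P2@Q2 runs 8, rem=0, completes. Q0=[] Q1=[] Q2=[P3]
t=39-40: P3@Q2 runs 1, rem=0, completes. Q0=[] Q1=[] Q2=[]

Answer: P1,P4,P2,P3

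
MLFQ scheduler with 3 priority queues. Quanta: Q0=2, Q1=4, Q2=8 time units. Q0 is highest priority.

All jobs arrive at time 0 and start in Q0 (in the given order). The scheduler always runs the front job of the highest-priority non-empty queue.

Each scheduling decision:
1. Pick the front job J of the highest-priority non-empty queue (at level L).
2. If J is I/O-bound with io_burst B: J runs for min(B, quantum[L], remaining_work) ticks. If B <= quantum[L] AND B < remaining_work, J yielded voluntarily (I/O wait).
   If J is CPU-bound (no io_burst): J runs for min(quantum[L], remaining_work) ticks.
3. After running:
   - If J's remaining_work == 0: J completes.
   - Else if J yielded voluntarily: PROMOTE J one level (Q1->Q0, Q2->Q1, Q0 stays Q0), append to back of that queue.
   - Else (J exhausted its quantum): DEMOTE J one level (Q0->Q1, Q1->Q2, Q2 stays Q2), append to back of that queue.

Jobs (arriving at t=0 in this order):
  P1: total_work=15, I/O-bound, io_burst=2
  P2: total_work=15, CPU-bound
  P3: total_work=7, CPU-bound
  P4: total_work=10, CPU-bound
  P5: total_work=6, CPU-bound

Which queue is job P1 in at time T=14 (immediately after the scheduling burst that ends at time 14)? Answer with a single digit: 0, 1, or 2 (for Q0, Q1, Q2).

Answer: 0

Derivation:
t=0-2: P1@Q0 runs 2, rem=13, I/O yield, promote→Q0. Q0=[P2,P3,P4,P5,P1] Q1=[] Q2=[]
t=2-4: P2@Q0 runs 2, rem=13, quantum used, demote→Q1. Q0=[P3,P4,P5,P1] Q1=[P2] Q2=[]
t=4-6: P3@Q0 runs 2, rem=5, quantum used, demote→Q1. Q0=[P4,P5,P1] Q1=[P2,P3] Q2=[]
t=6-8: P4@Q0 runs 2, rem=8, quantum used, demote→Q1. Q0=[P5,P1] Q1=[P2,P3,P4] Q2=[]
t=8-10: P5@Q0 runs 2, rem=4, quantum used, demote→Q1. Q0=[P1] Q1=[P2,P3,P4,P5] Q2=[]
t=10-12: P1@Q0 runs 2, rem=11, I/O yield, promote→Q0. Q0=[P1] Q1=[P2,P3,P4,P5] Q2=[]
t=12-14: P1@Q0 runs 2, rem=9, I/O yield, promote→Q0. Q0=[P1] Q1=[P2,P3,P4,P5] Q2=[]
t=14-16: P1@Q0 runs 2, rem=7, I/O yield, promote→Q0. Q0=[P1] Q1=[P2,P3,P4,P5] Q2=[]
t=16-18: P1@Q0 runs 2, rem=5, I/O yield, promote→Q0. Q0=[P1] Q1=[P2,P3,P4,P5] Q2=[]
t=18-20: P1@Q0 runs 2, rem=3, I/O yield, promote→Q0. Q0=[P1] Q1=[P2,P3,P4,P5] Q2=[]
t=20-22: P1@Q0 runs 2, rem=1, I/O yield, promote→Q0. Q0=[P1] Q1=[P2,P3,P4,P5] Q2=[]
t=22-23: P1@Q0 runs 1, rem=0, completes. Q0=[] Q1=[P2,P3,P4,P5] Q2=[]
t=23-27: P2@Q1 runs 4, rem=9, quantum used, demote→Q2. Q0=[] Q1=[P3,P4,P5] Q2=[P2]
t=27-31: P3@Q1 runs 4, rem=1, quantum used, demote→Q2. Q0=[] Q1=[P4,P5] Q2=[P2,P3]
t=31-35: P4@Q1 runs 4, rem=4, quantum used, demote→Q2. Q0=[] Q1=[P5] Q2=[P2,P3,P4]
t=35-39: P5@Q1 runs 4, rem=0, completes. Q0=[] Q1=[] Q2=[P2,P3,P4]
t=39-47: P2@Q2 runs 8, rem=1, quantum used, demote→Q2. Q0=[] Q1=[] Q2=[P3,P4,P2]
t=47-48: P3@Q2 runs 1, rem=0, completes. Q0=[] Q1=[] Q2=[P4,P2]
t=48-52: P4@Q2 runs 4, rem=0, completes. Q0=[] Q1=[] Q2=[P2]
t=52-53: P2@Q2 runs 1, rem=0, completes. Q0=[] Q1=[] Q2=[]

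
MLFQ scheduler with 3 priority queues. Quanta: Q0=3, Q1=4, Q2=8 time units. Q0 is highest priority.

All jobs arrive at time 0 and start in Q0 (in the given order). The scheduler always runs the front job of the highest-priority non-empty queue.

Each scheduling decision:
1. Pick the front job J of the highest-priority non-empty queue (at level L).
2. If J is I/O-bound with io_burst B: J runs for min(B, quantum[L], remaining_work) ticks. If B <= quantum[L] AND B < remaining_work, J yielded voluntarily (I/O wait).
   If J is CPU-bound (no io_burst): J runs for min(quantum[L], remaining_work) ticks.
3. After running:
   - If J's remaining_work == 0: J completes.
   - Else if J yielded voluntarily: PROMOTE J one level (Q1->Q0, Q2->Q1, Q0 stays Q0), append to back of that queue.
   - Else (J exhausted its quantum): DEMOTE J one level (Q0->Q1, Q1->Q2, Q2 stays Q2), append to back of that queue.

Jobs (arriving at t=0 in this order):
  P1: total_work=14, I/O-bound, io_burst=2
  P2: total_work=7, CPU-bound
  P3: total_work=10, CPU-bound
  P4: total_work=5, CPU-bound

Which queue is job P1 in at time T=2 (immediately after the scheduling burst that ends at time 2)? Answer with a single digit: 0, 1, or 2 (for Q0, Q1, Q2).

t=0-2: P1@Q0 runs 2, rem=12, I/O yield, promote→Q0. Q0=[P2,P3,P4,P1] Q1=[] Q2=[]
t=2-5: P2@Q0 runs 3, rem=4, quantum used, demote→Q1. Q0=[P3,P4,P1] Q1=[P2] Q2=[]
t=5-8: P3@Q0 runs 3, rem=7, quantum used, demote→Q1. Q0=[P4,P1] Q1=[P2,P3] Q2=[]
t=8-11: P4@Q0 runs 3, rem=2, quantum used, demote→Q1. Q0=[P1] Q1=[P2,P3,P4] Q2=[]
t=11-13: P1@Q0 runs 2, rem=10, I/O yield, promote→Q0. Q0=[P1] Q1=[P2,P3,P4] Q2=[]
t=13-15: P1@Q0 runs 2, rem=8, I/O yield, promote→Q0. Q0=[P1] Q1=[P2,P3,P4] Q2=[]
t=15-17: P1@Q0 runs 2, rem=6, I/O yield, promote→Q0. Q0=[P1] Q1=[P2,P3,P4] Q2=[]
t=17-19: P1@Q0 runs 2, rem=4, I/O yield, promote→Q0. Q0=[P1] Q1=[P2,P3,P4] Q2=[]
t=19-21: P1@Q0 runs 2, rem=2, I/O yield, promote→Q0. Q0=[P1] Q1=[P2,P3,P4] Q2=[]
t=21-23: P1@Q0 runs 2, rem=0, completes. Q0=[] Q1=[P2,P3,P4] Q2=[]
t=23-27: P2@Q1 runs 4, rem=0, completes. Q0=[] Q1=[P3,P4] Q2=[]
t=27-31: P3@Q1 runs 4, rem=3, quantum used, demote→Q2. Q0=[] Q1=[P4] Q2=[P3]
t=31-33: P4@Q1 runs 2, rem=0, completes. Q0=[] Q1=[] Q2=[P3]
t=33-36: P3@Q2 runs 3, rem=0, completes. Q0=[] Q1=[] Q2=[]

Answer: 0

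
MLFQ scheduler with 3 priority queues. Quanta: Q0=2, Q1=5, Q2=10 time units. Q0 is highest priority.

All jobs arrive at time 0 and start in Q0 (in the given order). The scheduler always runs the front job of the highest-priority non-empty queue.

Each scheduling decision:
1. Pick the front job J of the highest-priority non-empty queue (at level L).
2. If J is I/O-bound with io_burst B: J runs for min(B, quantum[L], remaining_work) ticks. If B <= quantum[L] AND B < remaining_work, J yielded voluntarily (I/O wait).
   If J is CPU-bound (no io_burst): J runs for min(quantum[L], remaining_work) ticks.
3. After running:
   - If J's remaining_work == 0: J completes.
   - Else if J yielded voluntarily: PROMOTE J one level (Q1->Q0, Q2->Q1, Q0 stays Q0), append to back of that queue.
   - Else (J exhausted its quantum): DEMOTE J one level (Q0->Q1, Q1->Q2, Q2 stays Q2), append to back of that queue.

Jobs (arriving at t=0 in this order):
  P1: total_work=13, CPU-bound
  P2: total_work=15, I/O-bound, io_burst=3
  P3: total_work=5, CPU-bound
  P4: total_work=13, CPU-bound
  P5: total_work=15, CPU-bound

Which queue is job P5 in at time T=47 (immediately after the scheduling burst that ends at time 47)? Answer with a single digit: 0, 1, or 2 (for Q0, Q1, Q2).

t=0-2: P1@Q0 runs 2, rem=11, quantum used, demote→Q1. Q0=[P2,P3,P4,P5] Q1=[P1] Q2=[]
t=2-4: P2@Q0 runs 2, rem=13, quantum used, demote→Q1. Q0=[P3,P4,P5] Q1=[P1,P2] Q2=[]
t=4-6: P3@Q0 runs 2, rem=3, quantum used, demote→Q1. Q0=[P4,P5] Q1=[P1,P2,P3] Q2=[]
t=6-8: P4@Q0 runs 2, rem=11, quantum used, demote→Q1. Q0=[P5] Q1=[P1,P2,P3,P4] Q2=[]
t=8-10: P5@Q0 runs 2, rem=13, quantum used, demote→Q1. Q0=[] Q1=[P1,P2,P3,P4,P5] Q2=[]
t=10-15: P1@Q1 runs 5, rem=6, quantum used, demote→Q2. Q0=[] Q1=[P2,P3,P4,P5] Q2=[P1]
t=15-18: P2@Q1 runs 3, rem=10, I/O yield, promote→Q0. Q0=[P2] Q1=[P3,P4,P5] Q2=[P1]
t=18-20: P2@Q0 runs 2, rem=8, quantum used, demote→Q1. Q0=[] Q1=[P3,P4,P5,P2] Q2=[P1]
t=20-23: P3@Q1 runs 3, rem=0, completes. Q0=[] Q1=[P4,P5,P2] Q2=[P1]
t=23-28: P4@Q1 runs 5, rem=6, quantum used, demote→Q2. Q0=[] Q1=[P5,P2] Q2=[P1,P4]
t=28-33: P5@Q1 runs 5, rem=8, quantum used, demote→Q2. Q0=[] Q1=[P2] Q2=[P1,P4,P5]
t=33-36: P2@Q1 runs 3, rem=5, I/O yield, promote→Q0. Q0=[P2] Q1=[] Q2=[P1,P4,P5]
t=36-38: P2@Q0 runs 2, rem=3, quantum used, demote→Q1. Q0=[] Q1=[P2] Q2=[P1,P4,P5]
t=38-41: P2@Q1 runs 3, rem=0, completes. Q0=[] Q1=[] Q2=[P1,P4,P5]
t=41-47: P1@Q2 runs 6, rem=0, completes. Q0=[] Q1=[] Q2=[P4,P5]
t=47-53: P4@Q2 runs 6, rem=0, completes. Q0=[] Q1=[] Q2=[P5]
t=53-61: P5@Q2 runs 8, rem=0, completes. Q0=[] Q1=[] Q2=[]

Answer: 2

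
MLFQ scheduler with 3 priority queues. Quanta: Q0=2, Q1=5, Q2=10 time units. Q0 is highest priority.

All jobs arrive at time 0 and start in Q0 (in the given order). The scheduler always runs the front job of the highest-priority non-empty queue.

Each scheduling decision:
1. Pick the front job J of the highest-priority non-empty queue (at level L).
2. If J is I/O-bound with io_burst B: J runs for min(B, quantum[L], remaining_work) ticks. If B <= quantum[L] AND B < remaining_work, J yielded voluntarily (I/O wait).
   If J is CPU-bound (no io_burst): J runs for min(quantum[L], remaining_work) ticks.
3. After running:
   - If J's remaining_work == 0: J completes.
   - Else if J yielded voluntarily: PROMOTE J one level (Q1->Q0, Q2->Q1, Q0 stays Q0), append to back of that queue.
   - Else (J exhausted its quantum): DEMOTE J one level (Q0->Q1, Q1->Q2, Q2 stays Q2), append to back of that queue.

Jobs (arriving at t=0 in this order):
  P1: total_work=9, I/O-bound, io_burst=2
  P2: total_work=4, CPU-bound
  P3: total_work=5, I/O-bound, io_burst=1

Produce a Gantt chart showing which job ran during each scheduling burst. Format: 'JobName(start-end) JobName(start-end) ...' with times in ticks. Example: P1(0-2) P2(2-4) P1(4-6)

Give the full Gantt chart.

Answer: P1(0-2) P2(2-4) P3(4-5) P1(5-7) P3(7-8) P1(8-10) P3(10-11) P1(11-13) P3(13-14) P1(14-15) P3(15-16) P2(16-18)

Derivation:
t=0-2: P1@Q0 runs 2, rem=7, I/O yield, promote→Q0. Q0=[P2,P3,P1] Q1=[] Q2=[]
t=2-4: P2@Q0 runs 2, rem=2, quantum used, demote→Q1. Q0=[P3,P1] Q1=[P2] Q2=[]
t=4-5: P3@Q0 runs 1, rem=4, I/O yield, promote→Q0. Q0=[P1,P3] Q1=[P2] Q2=[]
t=5-7: P1@Q0 runs 2, rem=5, I/O yield, promote→Q0. Q0=[P3,P1] Q1=[P2] Q2=[]
t=7-8: P3@Q0 runs 1, rem=3, I/O yield, promote→Q0. Q0=[P1,P3] Q1=[P2] Q2=[]
t=8-10: P1@Q0 runs 2, rem=3, I/O yield, promote→Q0. Q0=[P3,P1] Q1=[P2] Q2=[]
t=10-11: P3@Q0 runs 1, rem=2, I/O yield, promote→Q0. Q0=[P1,P3] Q1=[P2] Q2=[]
t=11-13: P1@Q0 runs 2, rem=1, I/O yield, promote→Q0. Q0=[P3,P1] Q1=[P2] Q2=[]
t=13-14: P3@Q0 runs 1, rem=1, I/O yield, promote→Q0. Q0=[P1,P3] Q1=[P2] Q2=[]
t=14-15: P1@Q0 runs 1, rem=0, completes. Q0=[P3] Q1=[P2] Q2=[]
t=15-16: P3@Q0 runs 1, rem=0, completes. Q0=[] Q1=[P2] Q2=[]
t=16-18: P2@Q1 runs 2, rem=0, completes. Q0=[] Q1=[] Q2=[]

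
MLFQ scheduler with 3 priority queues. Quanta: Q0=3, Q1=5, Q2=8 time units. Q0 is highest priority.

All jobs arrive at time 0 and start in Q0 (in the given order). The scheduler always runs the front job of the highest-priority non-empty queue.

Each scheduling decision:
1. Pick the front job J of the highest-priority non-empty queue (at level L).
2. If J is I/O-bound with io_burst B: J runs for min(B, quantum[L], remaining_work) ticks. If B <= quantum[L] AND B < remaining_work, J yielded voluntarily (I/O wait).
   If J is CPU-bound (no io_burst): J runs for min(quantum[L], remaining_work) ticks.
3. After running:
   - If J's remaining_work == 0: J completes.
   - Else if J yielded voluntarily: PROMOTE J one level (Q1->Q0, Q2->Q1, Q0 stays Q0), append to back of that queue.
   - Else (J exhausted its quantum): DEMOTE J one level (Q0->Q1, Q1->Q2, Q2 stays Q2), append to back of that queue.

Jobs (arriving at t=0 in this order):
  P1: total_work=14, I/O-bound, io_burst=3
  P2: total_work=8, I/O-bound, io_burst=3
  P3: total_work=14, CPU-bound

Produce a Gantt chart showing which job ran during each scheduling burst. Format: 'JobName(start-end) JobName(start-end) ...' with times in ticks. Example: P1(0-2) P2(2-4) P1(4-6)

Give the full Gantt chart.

Answer: P1(0-3) P2(3-6) P3(6-9) P1(9-12) P2(12-15) P1(15-18) P2(18-20) P1(20-23) P1(23-25) P3(25-30) P3(30-36)

Derivation:
t=0-3: P1@Q0 runs 3, rem=11, I/O yield, promote→Q0. Q0=[P2,P3,P1] Q1=[] Q2=[]
t=3-6: P2@Q0 runs 3, rem=5, I/O yield, promote→Q0. Q0=[P3,P1,P2] Q1=[] Q2=[]
t=6-9: P3@Q0 runs 3, rem=11, quantum used, demote→Q1. Q0=[P1,P2] Q1=[P3] Q2=[]
t=9-12: P1@Q0 runs 3, rem=8, I/O yield, promote→Q0. Q0=[P2,P1] Q1=[P3] Q2=[]
t=12-15: P2@Q0 runs 3, rem=2, I/O yield, promote→Q0. Q0=[P1,P2] Q1=[P3] Q2=[]
t=15-18: P1@Q0 runs 3, rem=5, I/O yield, promote→Q0. Q0=[P2,P1] Q1=[P3] Q2=[]
t=18-20: P2@Q0 runs 2, rem=0, completes. Q0=[P1] Q1=[P3] Q2=[]
t=20-23: P1@Q0 runs 3, rem=2, I/O yield, promote→Q0. Q0=[P1] Q1=[P3] Q2=[]
t=23-25: P1@Q0 runs 2, rem=0, completes. Q0=[] Q1=[P3] Q2=[]
t=25-30: P3@Q1 runs 5, rem=6, quantum used, demote→Q2. Q0=[] Q1=[] Q2=[P3]
t=30-36: P3@Q2 runs 6, rem=0, completes. Q0=[] Q1=[] Q2=[]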